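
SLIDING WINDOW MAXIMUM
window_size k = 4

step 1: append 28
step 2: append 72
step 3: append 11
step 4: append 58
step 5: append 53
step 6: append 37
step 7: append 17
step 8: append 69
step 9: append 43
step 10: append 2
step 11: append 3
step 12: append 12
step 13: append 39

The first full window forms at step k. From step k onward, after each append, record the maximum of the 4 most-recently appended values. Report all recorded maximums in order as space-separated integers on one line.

step 1: append 28 -> window=[28] (not full yet)
step 2: append 72 -> window=[28, 72] (not full yet)
step 3: append 11 -> window=[28, 72, 11] (not full yet)
step 4: append 58 -> window=[28, 72, 11, 58] -> max=72
step 5: append 53 -> window=[72, 11, 58, 53] -> max=72
step 6: append 37 -> window=[11, 58, 53, 37] -> max=58
step 7: append 17 -> window=[58, 53, 37, 17] -> max=58
step 8: append 69 -> window=[53, 37, 17, 69] -> max=69
step 9: append 43 -> window=[37, 17, 69, 43] -> max=69
step 10: append 2 -> window=[17, 69, 43, 2] -> max=69
step 11: append 3 -> window=[69, 43, 2, 3] -> max=69
step 12: append 12 -> window=[43, 2, 3, 12] -> max=43
step 13: append 39 -> window=[2, 3, 12, 39] -> max=39

Answer: 72 72 58 58 69 69 69 69 43 39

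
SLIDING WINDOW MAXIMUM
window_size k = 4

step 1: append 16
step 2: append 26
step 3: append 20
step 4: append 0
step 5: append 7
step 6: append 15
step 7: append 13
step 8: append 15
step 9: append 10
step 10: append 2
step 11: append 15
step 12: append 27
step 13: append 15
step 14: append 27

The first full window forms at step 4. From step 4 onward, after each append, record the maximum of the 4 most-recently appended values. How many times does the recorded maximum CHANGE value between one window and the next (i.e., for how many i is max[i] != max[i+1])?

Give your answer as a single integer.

Answer: 3

Derivation:
step 1: append 16 -> window=[16] (not full yet)
step 2: append 26 -> window=[16, 26] (not full yet)
step 3: append 20 -> window=[16, 26, 20] (not full yet)
step 4: append 0 -> window=[16, 26, 20, 0] -> max=26
step 5: append 7 -> window=[26, 20, 0, 7] -> max=26
step 6: append 15 -> window=[20, 0, 7, 15] -> max=20
step 7: append 13 -> window=[0, 7, 15, 13] -> max=15
step 8: append 15 -> window=[7, 15, 13, 15] -> max=15
step 9: append 10 -> window=[15, 13, 15, 10] -> max=15
step 10: append 2 -> window=[13, 15, 10, 2] -> max=15
step 11: append 15 -> window=[15, 10, 2, 15] -> max=15
step 12: append 27 -> window=[10, 2, 15, 27] -> max=27
step 13: append 15 -> window=[2, 15, 27, 15] -> max=27
step 14: append 27 -> window=[15, 27, 15, 27] -> max=27
Recorded maximums: 26 26 20 15 15 15 15 15 27 27 27
Changes between consecutive maximums: 3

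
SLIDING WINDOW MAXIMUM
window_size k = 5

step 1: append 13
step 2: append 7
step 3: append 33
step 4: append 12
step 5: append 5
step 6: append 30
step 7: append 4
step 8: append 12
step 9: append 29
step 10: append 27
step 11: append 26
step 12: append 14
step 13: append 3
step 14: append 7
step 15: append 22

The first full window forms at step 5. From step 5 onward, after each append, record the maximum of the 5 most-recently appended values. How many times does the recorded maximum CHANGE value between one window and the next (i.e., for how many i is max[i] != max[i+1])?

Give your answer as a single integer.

step 1: append 13 -> window=[13] (not full yet)
step 2: append 7 -> window=[13, 7] (not full yet)
step 3: append 33 -> window=[13, 7, 33] (not full yet)
step 4: append 12 -> window=[13, 7, 33, 12] (not full yet)
step 5: append 5 -> window=[13, 7, 33, 12, 5] -> max=33
step 6: append 30 -> window=[7, 33, 12, 5, 30] -> max=33
step 7: append 4 -> window=[33, 12, 5, 30, 4] -> max=33
step 8: append 12 -> window=[12, 5, 30, 4, 12] -> max=30
step 9: append 29 -> window=[5, 30, 4, 12, 29] -> max=30
step 10: append 27 -> window=[30, 4, 12, 29, 27] -> max=30
step 11: append 26 -> window=[4, 12, 29, 27, 26] -> max=29
step 12: append 14 -> window=[12, 29, 27, 26, 14] -> max=29
step 13: append 3 -> window=[29, 27, 26, 14, 3] -> max=29
step 14: append 7 -> window=[27, 26, 14, 3, 7] -> max=27
step 15: append 22 -> window=[26, 14, 3, 7, 22] -> max=26
Recorded maximums: 33 33 33 30 30 30 29 29 29 27 26
Changes between consecutive maximums: 4

Answer: 4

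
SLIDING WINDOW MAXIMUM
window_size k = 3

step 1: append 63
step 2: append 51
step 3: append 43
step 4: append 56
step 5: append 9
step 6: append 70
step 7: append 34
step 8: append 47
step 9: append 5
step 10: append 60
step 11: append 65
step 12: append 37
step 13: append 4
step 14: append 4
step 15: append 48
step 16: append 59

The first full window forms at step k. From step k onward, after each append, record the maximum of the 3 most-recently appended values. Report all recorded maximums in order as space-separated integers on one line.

Answer: 63 56 56 70 70 70 47 60 65 65 65 37 48 59

Derivation:
step 1: append 63 -> window=[63] (not full yet)
step 2: append 51 -> window=[63, 51] (not full yet)
step 3: append 43 -> window=[63, 51, 43] -> max=63
step 4: append 56 -> window=[51, 43, 56] -> max=56
step 5: append 9 -> window=[43, 56, 9] -> max=56
step 6: append 70 -> window=[56, 9, 70] -> max=70
step 7: append 34 -> window=[9, 70, 34] -> max=70
step 8: append 47 -> window=[70, 34, 47] -> max=70
step 9: append 5 -> window=[34, 47, 5] -> max=47
step 10: append 60 -> window=[47, 5, 60] -> max=60
step 11: append 65 -> window=[5, 60, 65] -> max=65
step 12: append 37 -> window=[60, 65, 37] -> max=65
step 13: append 4 -> window=[65, 37, 4] -> max=65
step 14: append 4 -> window=[37, 4, 4] -> max=37
step 15: append 48 -> window=[4, 4, 48] -> max=48
step 16: append 59 -> window=[4, 48, 59] -> max=59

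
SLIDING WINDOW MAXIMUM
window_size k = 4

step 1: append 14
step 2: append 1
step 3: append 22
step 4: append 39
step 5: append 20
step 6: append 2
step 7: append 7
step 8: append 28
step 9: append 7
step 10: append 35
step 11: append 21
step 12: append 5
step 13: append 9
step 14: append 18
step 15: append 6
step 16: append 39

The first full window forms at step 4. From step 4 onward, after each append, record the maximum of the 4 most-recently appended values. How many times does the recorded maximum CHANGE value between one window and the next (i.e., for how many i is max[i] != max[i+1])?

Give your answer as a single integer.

step 1: append 14 -> window=[14] (not full yet)
step 2: append 1 -> window=[14, 1] (not full yet)
step 3: append 22 -> window=[14, 1, 22] (not full yet)
step 4: append 39 -> window=[14, 1, 22, 39] -> max=39
step 5: append 20 -> window=[1, 22, 39, 20] -> max=39
step 6: append 2 -> window=[22, 39, 20, 2] -> max=39
step 7: append 7 -> window=[39, 20, 2, 7] -> max=39
step 8: append 28 -> window=[20, 2, 7, 28] -> max=28
step 9: append 7 -> window=[2, 7, 28, 7] -> max=28
step 10: append 35 -> window=[7, 28, 7, 35] -> max=35
step 11: append 21 -> window=[28, 7, 35, 21] -> max=35
step 12: append 5 -> window=[7, 35, 21, 5] -> max=35
step 13: append 9 -> window=[35, 21, 5, 9] -> max=35
step 14: append 18 -> window=[21, 5, 9, 18] -> max=21
step 15: append 6 -> window=[5, 9, 18, 6] -> max=18
step 16: append 39 -> window=[9, 18, 6, 39] -> max=39
Recorded maximums: 39 39 39 39 28 28 35 35 35 35 21 18 39
Changes between consecutive maximums: 5

Answer: 5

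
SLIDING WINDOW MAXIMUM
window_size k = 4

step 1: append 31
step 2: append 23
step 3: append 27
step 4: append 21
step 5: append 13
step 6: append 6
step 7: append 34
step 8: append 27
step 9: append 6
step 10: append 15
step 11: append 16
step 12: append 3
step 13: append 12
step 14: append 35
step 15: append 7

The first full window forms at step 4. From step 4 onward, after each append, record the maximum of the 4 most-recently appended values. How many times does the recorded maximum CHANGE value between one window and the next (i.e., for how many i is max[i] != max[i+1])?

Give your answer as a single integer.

step 1: append 31 -> window=[31] (not full yet)
step 2: append 23 -> window=[31, 23] (not full yet)
step 3: append 27 -> window=[31, 23, 27] (not full yet)
step 4: append 21 -> window=[31, 23, 27, 21] -> max=31
step 5: append 13 -> window=[23, 27, 21, 13] -> max=27
step 6: append 6 -> window=[27, 21, 13, 6] -> max=27
step 7: append 34 -> window=[21, 13, 6, 34] -> max=34
step 8: append 27 -> window=[13, 6, 34, 27] -> max=34
step 9: append 6 -> window=[6, 34, 27, 6] -> max=34
step 10: append 15 -> window=[34, 27, 6, 15] -> max=34
step 11: append 16 -> window=[27, 6, 15, 16] -> max=27
step 12: append 3 -> window=[6, 15, 16, 3] -> max=16
step 13: append 12 -> window=[15, 16, 3, 12] -> max=16
step 14: append 35 -> window=[16, 3, 12, 35] -> max=35
step 15: append 7 -> window=[3, 12, 35, 7] -> max=35
Recorded maximums: 31 27 27 34 34 34 34 27 16 16 35 35
Changes between consecutive maximums: 5

Answer: 5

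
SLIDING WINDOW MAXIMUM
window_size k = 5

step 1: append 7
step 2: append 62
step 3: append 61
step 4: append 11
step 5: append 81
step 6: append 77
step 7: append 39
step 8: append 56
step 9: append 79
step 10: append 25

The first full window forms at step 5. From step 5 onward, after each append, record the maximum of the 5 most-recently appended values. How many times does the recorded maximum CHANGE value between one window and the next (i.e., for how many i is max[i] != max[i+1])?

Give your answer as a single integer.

step 1: append 7 -> window=[7] (not full yet)
step 2: append 62 -> window=[7, 62] (not full yet)
step 3: append 61 -> window=[7, 62, 61] (not full yet)
step 4: append 11 -> window=[7, 62, 61, 11] (not full yet)
step 5: append 81 -> window=[7, 62, 61, 11, 81] -> max=81
step 6: append 77 -> window=[62, 61, 11, 81, 77] -> max=81
step 7: append 39 -> window=[61, 11, 81, 77, 39] -> max=81
step 8: append 56 -> window=[11, 81, 77, 39, 56] -> max=81
step 9: append 79 -> window=[81, 77, 39, 56, 79] -> max=81
step 10: append 25 -> window=[77, 39, 56, 79, 25] -> max=79
Recorded maximums: 81 81 81 81 81 79
Changes between consecutive maximums: 1

Answer: 1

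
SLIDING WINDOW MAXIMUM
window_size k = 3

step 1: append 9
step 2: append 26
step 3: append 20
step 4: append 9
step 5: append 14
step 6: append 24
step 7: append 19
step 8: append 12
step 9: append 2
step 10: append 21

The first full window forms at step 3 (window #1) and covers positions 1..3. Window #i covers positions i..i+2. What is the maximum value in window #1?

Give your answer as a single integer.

Answer: 26

Derivation:
step 1: append 9 -> window=[9] (not full yet)
step 2: append 26 -> window=[9, 26] (not full yet)
step 3: append 20 -> window=[9, 26, 20] -> max=26
Window #1 max = 26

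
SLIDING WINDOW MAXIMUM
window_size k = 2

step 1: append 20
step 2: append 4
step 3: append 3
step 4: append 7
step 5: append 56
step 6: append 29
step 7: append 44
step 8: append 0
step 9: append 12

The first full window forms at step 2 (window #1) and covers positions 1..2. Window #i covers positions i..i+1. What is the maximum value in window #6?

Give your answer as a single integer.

Answer: 44

Derivation:
step 1: append 20 -> window=[20] (not full yet)
step 2: append 4 -> window=[20, 4] -> max=20
step 3: append 3 -> window=[4, 3] -> max=4
step 4: append 7 -> window=[3, 7] -> max=7
step 5: append 56 -> window=[7, 56] -> max=56
step 6: append 29 -> window=[56, 29] -> max=56
step 7: append 44 -> window=[29, 44] -> max=44
Window #6 max = 44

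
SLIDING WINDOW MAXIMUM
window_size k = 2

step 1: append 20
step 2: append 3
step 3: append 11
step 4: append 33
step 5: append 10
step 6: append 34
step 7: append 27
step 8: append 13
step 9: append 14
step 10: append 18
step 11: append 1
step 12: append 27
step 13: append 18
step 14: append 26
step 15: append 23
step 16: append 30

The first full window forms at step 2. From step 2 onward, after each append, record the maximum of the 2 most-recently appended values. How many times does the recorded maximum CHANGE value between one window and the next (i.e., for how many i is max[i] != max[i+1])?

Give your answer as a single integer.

Answer: 9

Derivation:
step 1: append 20 -> window=[20] (not full yet)
step 2: append 3 -> window=[20, 3] -> max=20
step 3: append 11 -> window=[3, 11] -> max=11
step 4: append 33 -> window=[11, 33] -> max=33
step 5: append 10 -> window=[33, 10] -> max=33
step 6: append 34 -> window=[10, 34] -> max=34
step 7: append 27 -> window=[34, 27] -> max=34
step 8: append 13 -> window=[27, 13] -> max=27
step 9: append 14 -> window=[13, 14] -> max=14
step 10: append 18 -> window=[14, 18] -> max=18
step 11: append 1 -> window=[18, 1] -> max=18
step 12: append 27 -> window=[1, 27] -> max=27
step 13: append 18 -> window=[27, 18] -> max=27
step 14: append 26 -> window=[18, 26] -> max=26
step 15: append 23 -> window=[26, 23] -> max=26
step 16: append 30 -> window=[23, 30] -> max=30
Recorded maximums: 20 11 33 33 34 34 27 14 18 18 27 27 26 26 30
Changes between consecutive maximums: 9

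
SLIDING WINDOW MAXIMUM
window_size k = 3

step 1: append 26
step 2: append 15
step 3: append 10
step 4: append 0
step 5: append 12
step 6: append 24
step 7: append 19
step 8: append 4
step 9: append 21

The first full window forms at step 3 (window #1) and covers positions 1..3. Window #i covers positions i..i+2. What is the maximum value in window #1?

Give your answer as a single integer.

Answer: 26

Derivation:
step 1: append 26 -> window=[26] (not full yet)
step 2: append 15 -> window=[26, 15] (not full yet)
step 3: append 10 -> window=[26, 15, 10] -> max=26
Window #1 max = 26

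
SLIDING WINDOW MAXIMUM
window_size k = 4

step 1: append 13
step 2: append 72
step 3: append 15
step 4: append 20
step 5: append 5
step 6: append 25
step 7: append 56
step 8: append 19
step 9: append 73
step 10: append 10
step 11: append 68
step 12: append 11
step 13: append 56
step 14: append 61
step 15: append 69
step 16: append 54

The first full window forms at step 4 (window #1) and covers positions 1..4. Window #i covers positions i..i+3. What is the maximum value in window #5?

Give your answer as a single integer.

Answer: 56

Derivation:
step 1: append 13 -> window=[13] (not full yet)
step 2: append 72 -> window=[13, 72] (not full yet)
step 3: append 15 -> window=[13, 72, 15] (not full yet)
step 4: append 20 -> window=[13, 72, 15, 20] -> max=72
step 5: append 5 -> window=[72, 15, 20, 5] -> max=72
step 6: append 25 -> window=[15, 20, 5, 25] -> max=25
step 7: append 56 -> window=[20, 5, 25, 56] -> max=56
step 8: append 19 -> window=[5, 25, 56, 19] -> max=56
Window #5 max = 56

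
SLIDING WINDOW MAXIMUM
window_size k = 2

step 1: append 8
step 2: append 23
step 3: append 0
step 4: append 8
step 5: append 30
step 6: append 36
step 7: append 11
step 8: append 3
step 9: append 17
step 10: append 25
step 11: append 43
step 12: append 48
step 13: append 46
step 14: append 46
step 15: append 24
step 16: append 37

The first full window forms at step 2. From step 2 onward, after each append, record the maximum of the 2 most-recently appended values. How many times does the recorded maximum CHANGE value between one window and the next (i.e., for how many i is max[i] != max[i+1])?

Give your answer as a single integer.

Answer: 10

Derivation:
step 1: append 8 -> window=[8] (not full yet)
step 2: append 23 -> window=[8, 23] -> max=23
step 3: append 0 -> window=[23, 0] -> max=23
step 4: append 8 -> window=[0, 8] -> max=8
step 5: append 30 -> window=[8, 30] -> max=30
step 6: append 36 -> window=[30, 36] -> max=36
step 7: append 11 -> window=[36, 11] -> max=36
step 8: append 3 -> window=[11, 3] -> max=11
step 9: append 17 -> window=[3, 17] -> max=17
step 10: append 25 -> window=[17, 25] -> max=25
step 11: append 43 -> window=[25, 43] -> max=43
step 12: append 48 -> window=[43, 48] -> max=48
step 13: append 46 -> window=[48, 46] -> max=48
step 14: append 46 -> window=[46, 46] -> max=46
step 15: append 24 -> window=[46, 24] -> max=46
step 16: append 37 -> window=[24, 37] -> max=37
Recorded maximums: 23 23 8 30 36 36 11 17 25 43 48 48 46 46 37
Changes between consecutive maximums: 10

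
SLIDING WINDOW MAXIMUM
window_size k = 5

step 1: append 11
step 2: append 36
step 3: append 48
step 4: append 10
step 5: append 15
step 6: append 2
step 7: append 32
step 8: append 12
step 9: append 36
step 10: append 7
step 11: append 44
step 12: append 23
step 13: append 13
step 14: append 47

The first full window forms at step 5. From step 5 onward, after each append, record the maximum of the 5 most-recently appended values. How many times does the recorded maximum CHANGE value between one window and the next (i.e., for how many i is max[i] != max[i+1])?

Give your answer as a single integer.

Answer: 4

Derivation:
step 1: append 11 -> window=[11] (not full yet)
step 2: append 36 -> window=[11, 36] (not full yet)
step 3: append 48 -> window=[11, 36, 48] (not full yet)
step 4: append 10 -> window=[11, 36, 48, 10] (not full yet)
step 5: append 15 -> window=[11, 36, 48, 10, 15] -> max=48
step 6: append 2 -> window=[36, 48, 10, 15, 2] -> max=48
step 7: append 32 -> window=[48, 10, 15, 2, 32] -> max=48
step 8: append 12 -> window=[10, 15, 2, 32, 12] -> max=32
step 9: append 36 -> window=[15, 2, 32, 12, 36] -> max=36
step 10: append 7 -> window=[2, 32, 12, 36, 7] -> max=36
step 11: append 44 -> window=[32, 12, 36, 7, 44] -> max=44
step 12: append 23 -> window=[12, 36, 7, 44, 23] -> max=44
step 13: append 13 -> window=[36, 7, 44, 23, 13] -> max=44
step 14: append 47 -> window=[7, 44, 23, 13, 47] -> max=47
Recorded maximums: 48 48 48 32 36 36 44 44 44 47
Changes between consecutive maximums: 4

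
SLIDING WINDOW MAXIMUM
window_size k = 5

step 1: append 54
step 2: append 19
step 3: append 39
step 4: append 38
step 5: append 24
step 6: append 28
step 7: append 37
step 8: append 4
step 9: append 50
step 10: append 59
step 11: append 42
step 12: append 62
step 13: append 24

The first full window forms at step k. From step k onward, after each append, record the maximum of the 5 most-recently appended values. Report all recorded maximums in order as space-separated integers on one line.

step 1: append 54 -> window=[54] (not full yet)
step 2: append 19 -> window=[54, 19] (not full yet)
step 3: append 39 -> window=[54, 19, 39] (not full yet)
step 4: append 38 -> window=[54, 19, 39, 38] (not full yet)
step 5: append 24 -> window=[54, 19, 39, 38, 24] -> max=54
step 6: append 28 -> window=[19, 39, 38, 24, 28] -> max=39
step 7: append 37 -> window=[39, 38, 24, 28, 37] -> max=39
step 8: append 4 -> window=[38, 24, 28, 37, 4] -> max=38
step 9: append 50 -> window=[24, 28, 37, 4, 50] -> max=50
step 10: append 59 -> window=[28, 37, 4, 50, 59] -> max=59
step 11: append 42 -> window=[37, 4, 50, 59, 42] -> max=59
step 12: append 62 -> window=[4, 50, 59, 42, 62] -> max=62
step 13: append 24 -> window=[50, 59, 42, 62, 24] -> max=62

Answer: 54 39 39 38 50 59 59 62 62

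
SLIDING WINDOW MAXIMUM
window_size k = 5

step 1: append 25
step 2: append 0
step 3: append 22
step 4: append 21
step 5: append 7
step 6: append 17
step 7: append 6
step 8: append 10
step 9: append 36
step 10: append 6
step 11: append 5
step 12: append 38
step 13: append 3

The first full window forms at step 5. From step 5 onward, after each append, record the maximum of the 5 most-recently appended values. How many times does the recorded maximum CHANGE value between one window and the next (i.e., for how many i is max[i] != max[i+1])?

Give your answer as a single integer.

step 1: append 25 -> window=[25] (not full yet)
step 2: append 0 -> window=[25, 0] (not full yet)
step 3: append 22 -> window=[25, 0, 22] (not full yet)
step 4: append 21 -> window=[25, 0, 22, 21] (not full yet)
step 5: append 7 -> window=[25, 0, 22, 21, 7] -> max=25
step 6: append 17 -> window=[0, 22, 21, 7, 17] -> max=22
step 7: append 6 -> window=[22, 21, 7, 17, 6] -> max=22
step 8: append 10 -> window=[21, 7, 17, 6, 10] -> max=21
step 9: append 36 -> window=[7, 17, 6, 10, 36] -> max=36
step 10: append 6 -> window=[17, 6, 10, 36, 6] -> max=36
step 11: append 5 -> window=[6, 10, 36, 6, 5] -> max=36
step 12: append 38 -> window=[10, 36, 6, 5, 38] -> max=38
step 13: append 3 -> window=[36, 6, 5, 38, 3] -> max=38
Recorded maximums: 25 22 22 21 36 36 36 38 38
Changes between consecutive maximums: 4

Answer: 4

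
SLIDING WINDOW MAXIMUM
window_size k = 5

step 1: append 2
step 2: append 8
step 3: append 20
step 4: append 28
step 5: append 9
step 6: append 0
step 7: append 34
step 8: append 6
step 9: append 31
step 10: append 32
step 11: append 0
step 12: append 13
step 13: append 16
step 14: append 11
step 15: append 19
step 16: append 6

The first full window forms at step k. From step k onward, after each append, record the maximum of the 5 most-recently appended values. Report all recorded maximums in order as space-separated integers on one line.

Answer: 28 28 34 34 34 34 34 32 32 32 19 19

Derivation:
step 1: append 2 -> window=[2] (not full yet)
step 2: append 8 -> window=[2, 8] (not full yet)
step 3: append 20 -> window=[2, 8, 20] (not full yet)
step 4: append 28 -> window=[2, 8, 20, 28] (not full yet)
step 5: append 9 -> window=[2, 8, 20, 28, 9] -> max=28
step 6: append 0 -> window=[8, 20, 28, 9, 0] -> max=28
step 7: append 34 -> window=[20, 28, 9, 0, 34] -> max=34
step 8: append 6 -> window=[28, 9, 0, 34, 6] -> max=34
step 9: append 31 -> window=[9, 0, 34, 6, 31] -> max=34
step 10: append 32 -> window=[0, 34, 6, 31, 32] -> max=34
step 11: append 0 -> window=[34, 6, 31, 32, 0] -> max=34
step 12: append 13 -> window=[6, 31, 32, 0, 13] -> max=32
step 13: append 16 -> window=[31, 32, 0, 13, 16] -> max=32
step 14: append 11 -> window=[32, 0, 13, 16, 11] -> max=32
step 15: append 19 -> window=[0, 13, 16, 11, 19] -> max=19
step 16: append 6 -> window=[13, 16, 11, 19, 6] -> max=19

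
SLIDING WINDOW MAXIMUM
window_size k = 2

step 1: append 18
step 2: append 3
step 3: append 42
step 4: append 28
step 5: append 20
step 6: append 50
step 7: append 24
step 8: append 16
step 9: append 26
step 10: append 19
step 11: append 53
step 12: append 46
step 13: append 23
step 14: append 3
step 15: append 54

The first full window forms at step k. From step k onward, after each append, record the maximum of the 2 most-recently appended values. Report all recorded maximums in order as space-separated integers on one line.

step 1: append 18 -> window=[18] (not full yet)
step 2: append 3 -> window=[18, 3] -> max=18
step 3: append 42 -> window=[3, 42] -> max=42
step 4: append 28 -> window=[42, 28] -> max=42
step 5: append 20 -> window=[28, 20] -> max=28
step 6: append 50 -> window=[20, 50] -> max=50
step 7: append 24 -> window=[50, 24] -> max=50
step 8: append 16 -> window=[24, 16] -> max=24
step 9: append 26 -> window=[16, 26] -> max=26
step 10: append 19 -> window=[26, 19] -> max=26
step 11: append 53 -> window=[19, 53] -> max=53
step 12: append 46 -> window=[53, 46] -> max=53
step 13: append 23 -> window=[46, 23] -> max=46
step 14: append 3 -> window=[23, 3] -> max=23
step 15: append 54 -> window=[3, 54] -> max=54

Answer: 18 42 42 28 50 50 24 26 26 53 53 46 23 54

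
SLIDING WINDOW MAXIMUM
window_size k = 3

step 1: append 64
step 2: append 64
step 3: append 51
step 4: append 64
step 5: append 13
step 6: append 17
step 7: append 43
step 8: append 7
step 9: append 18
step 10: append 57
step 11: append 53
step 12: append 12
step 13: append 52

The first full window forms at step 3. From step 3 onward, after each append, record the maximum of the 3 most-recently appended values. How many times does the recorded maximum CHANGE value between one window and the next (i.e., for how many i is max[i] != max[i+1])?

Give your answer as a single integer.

step 1: append 64 -> window=[64] (not full yet)
step 2: append 64 -> window=[64, 64] (not full yet)
step 3: append 51 -> window=[64, 64, 51] -> max=64
step 4: append 64 -> window=[64, 51, 64] -> max=64
step 5: append 13 -> window=[51, 64, 13] -> max=64
step 6: append 17 -> window=[64, 13, 17] -> max=64
step 7: append 43 -> window=[13, 17, 43] -> max=43
step 8: append 7 -> window=[17, 43, 7] -> max=43
step 9: append 18 -> window=[43, 7, 18] -> max=43
step 10: append 57 -> window=[7, 18, 57] -> max=57
step 11: append 53 -> window=[18, 57, 53] -> max=57
step 12: append 12 -> window=[57, 53, 12] -> max=57
step 13: append 52 -> window=[53, 12, 52] -> max=53
Recorded maximums: 64 64 64 64 43 43 43 57 57 57 53
Changes between consecutive maximums: 3

Answer: 3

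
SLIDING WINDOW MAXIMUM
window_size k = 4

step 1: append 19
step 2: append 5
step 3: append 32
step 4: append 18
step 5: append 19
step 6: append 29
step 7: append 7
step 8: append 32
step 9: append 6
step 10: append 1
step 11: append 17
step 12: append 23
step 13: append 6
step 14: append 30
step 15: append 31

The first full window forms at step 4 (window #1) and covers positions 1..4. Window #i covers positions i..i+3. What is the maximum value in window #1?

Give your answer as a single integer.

step 1: append 19 -> window=[19] (not full yet)
step 2: append 5 -> window=[19, 5] (not full yet)
step 3: append 32 -> window=[19, 5, 32] (not full yet)
step 4: append 18 -> window=[19, 5, 32, 18] -> max=32
Window #1 max = 32

Answer: 32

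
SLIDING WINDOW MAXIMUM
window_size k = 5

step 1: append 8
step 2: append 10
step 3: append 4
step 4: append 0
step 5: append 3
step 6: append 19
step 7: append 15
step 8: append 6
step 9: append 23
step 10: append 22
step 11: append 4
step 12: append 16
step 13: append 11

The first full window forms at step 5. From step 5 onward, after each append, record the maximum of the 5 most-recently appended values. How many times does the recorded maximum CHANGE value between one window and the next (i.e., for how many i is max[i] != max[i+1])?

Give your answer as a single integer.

step 1: append 8 -> window=[8] (not full yet)
step 2: append 10 -> window=[8, 10] (not full yet)
step 3: append 4 -> window=[8, 10, 4] (not full yet)
step 4: append 0 -> window=[8, 10, 4, 0] (not full yet)
step 5: append 3 -> window=[8, 10, 4, 0, 3] -> max=10
step 6: append 19 -> window=[10, 4, 0, 3, 19] -> max=19
step 7: append 15 -> window=[4, 0, 3, 19, 15] -> max=19
step 8: append 6 -> window=[0, 3, 19, 15, 6] -> max=19
step 9: append 23 -> window=[3, 19, 15, 6, 23] -> max=23
step 10: append 22 -> window=[19, 15, 6, 23, 22] -> max=23
step 11: append 4 -> window=[15, 6, 23, 22, 4] -> max=23
step 12: append 16 -> window=[6, 23, 22, 4, 16] -> max=23
step 13: append 11 -> window=[23, 22, 4, 16, 11] -> max=23
Recorded maximums: 10 19 19 19 23 23 23 23 23
Changes between consecutive maximums: 2

Answer: 2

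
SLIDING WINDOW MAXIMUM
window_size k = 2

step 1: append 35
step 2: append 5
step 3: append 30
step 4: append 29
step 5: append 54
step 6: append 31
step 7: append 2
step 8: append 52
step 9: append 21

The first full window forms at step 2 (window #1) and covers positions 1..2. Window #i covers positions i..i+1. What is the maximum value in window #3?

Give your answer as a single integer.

step 1: append 35 -> window=[35] (not full yet)
step 2: append 5 -> window=[35, 5] -> max=35
step 3: append 30 -> window=[5, 30] -> max=30
step 4: append 29 -> window=[30, 29] -> max=30
Window #3 max = 30

Answer: 30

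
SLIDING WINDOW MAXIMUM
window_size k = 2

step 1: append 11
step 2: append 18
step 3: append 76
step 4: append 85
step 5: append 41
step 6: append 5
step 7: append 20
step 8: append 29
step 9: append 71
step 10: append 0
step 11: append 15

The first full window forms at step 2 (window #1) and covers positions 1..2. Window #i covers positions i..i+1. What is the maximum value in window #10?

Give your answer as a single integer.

Answer: 15

Derivation:
step 1: append 11 -> window=[11] (not full yet)
step 2: append 18 -> window=[11, 18] -> max=18
step 3: append 76 -> window=[18, 76] -> max=76
step 4: append 85 -> window=[76, 85] -> max=85
step 5: append 41 -> window=[85, 41] -> max=85
step 6: append 5 -> window=[41, 5] -> max=41
step 7: append 20 -> window=[5, 20] -> max=20
step 8: append 29 -> window=[20, 29] -> max=29
step 9: append 71 -> window=[29, 71] -> max=71
step 10: append 0 -> window=[71, 0] -> max=71
step 11: append 15 -> window=[0, 15] -> max=15
Window #10 max = 15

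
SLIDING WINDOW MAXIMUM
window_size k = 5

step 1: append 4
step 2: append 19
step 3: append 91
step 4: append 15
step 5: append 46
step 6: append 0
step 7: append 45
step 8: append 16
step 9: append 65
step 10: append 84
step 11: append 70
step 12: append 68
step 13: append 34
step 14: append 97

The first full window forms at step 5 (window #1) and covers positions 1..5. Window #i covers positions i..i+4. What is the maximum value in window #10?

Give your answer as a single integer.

Answer: 97

Derivation:
step 1: append 4 -> window=[4] (not full yet)
step 2: append 19 -> window=[4, 19] (not full yet)
step 3: append 91 -> window=[4, 19, 91] (not full yet)
step 4: append 15 -> window=[4, 19, 91, 15] (not full yet)
step 5: append 46 -> window=[4, 19, 91, 15, 46] -> max=91
step 6: append 0 -> window=[19, 91, 15, 46, 0] -> max=91
step 7: append 45 -> window=[91, 15, 46, 0, 45] -> max=91
step 8: append 16 -> window=[15, 46, 0, 45, 16] -> max=46
step 9: append 65 -> window=[46, 0, 45, 16, 65] -> max=65
step 10: append 84 -> window=[0, 45, 16, 65, 84] -> max=84
step 11: append 70 -> window=[45, 16, 65, 84, 70] -> max=84
step 12: append 68 -> window=[16, 65, 84, 70, 68] -> max=84
step 13: append 34 -> window=[65, 84, 70, 68, 34] -> max=84
step 14: append 97 -> window=[84, 70, 68, 34, 97] -> max=97
Window #10 max = 97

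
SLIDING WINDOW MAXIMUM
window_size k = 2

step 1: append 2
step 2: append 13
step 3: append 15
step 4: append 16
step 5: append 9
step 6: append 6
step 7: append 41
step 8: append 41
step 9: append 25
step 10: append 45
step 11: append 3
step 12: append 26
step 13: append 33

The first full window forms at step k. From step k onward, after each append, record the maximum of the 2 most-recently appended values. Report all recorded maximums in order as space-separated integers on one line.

Answer: 13 15 16 16 9 41 41 41 45 45 26 33

Derivation:
step 1: append 2 -> window=[2] (not full yet)
step 2: append 13 -> window=[2, 13] -> max=13
step 3: append 15 -> window=[13, 15] -> max=15
step 4: append 16 -> window=[15, 16] -> max=16
step 5: append 9 -> window=[16, 9] -> max=16
step 6: append 6 -> window=[9, 6] -> max=9
step 7: append 41 -> window=[6, 41] -> max=41
step 8: append 41 -> window=[41, 41] -> max=41
step 9: append 25 -> window=[41, 25] -> max=41
step 10: append 45 -> window=[25, 45] -> max=45
step 11: append 3 -> window=[45, 3] -> max=45
step 12: append 26 -> window=[3, 26] -> max=26
step 13: append 33 -> window=[26, 33] -> max=33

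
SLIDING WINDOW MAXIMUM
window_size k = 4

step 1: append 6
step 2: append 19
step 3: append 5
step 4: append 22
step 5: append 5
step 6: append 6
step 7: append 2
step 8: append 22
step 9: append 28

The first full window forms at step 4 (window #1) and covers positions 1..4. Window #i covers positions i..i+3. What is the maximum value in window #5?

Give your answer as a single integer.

Answer: 22

Derivation:
step 1: append 6 -> window=[6] (not full yet)
step 2: append 19 -> window=[6, 19] (not full yet)
step 3: append 5 -> window=[6, 19, 5] (not full yet)
step 4: append 22 -> window=[6, 19, 5, 22] -> max=22
step 5: append 5 -> window=[19, 5, 22, 5] -> max=22
step 6: append 6 -> window=[5, 22, 5, 6] -> max=22
step 7: append 2 -> window=[22, 5, 6, 2] -> max=22
step 8: append 22 -> window=[5, 6, 2, 22] -> max=22
Window #5 max = 22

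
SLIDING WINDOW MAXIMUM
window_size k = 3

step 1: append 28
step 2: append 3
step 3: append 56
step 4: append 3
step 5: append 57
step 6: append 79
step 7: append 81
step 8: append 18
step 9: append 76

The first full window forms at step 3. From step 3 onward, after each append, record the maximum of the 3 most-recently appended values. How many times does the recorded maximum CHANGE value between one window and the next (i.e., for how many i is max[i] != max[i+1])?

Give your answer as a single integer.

Answer: 3

Derivation:
step 1: append 28 -> window=[28] (not full yet)
step 2: append 3 -> window=[28, 3] (not full yet)
step 3: append 56 -> window=[28, 3, 56] -> max=56
step 4: append 3 -> window=[3, 56, 3] -> max=56
step 5: append 57 -> window=[56, 3, 57] -> max=57
step 6: append 79 -> window=[3, 57, 79] -> max=79
step 7: append 81 -> window=[57, 79, 81] -> max=81
step 8: append 18 -> window=[79, 81, 18] -> max=81
step 9: append 76 -> window=[81, 18, 76] -> max=81
Recorded maximums: 56 56 57 79 81 81 81
Changes between consecutive maximums: 3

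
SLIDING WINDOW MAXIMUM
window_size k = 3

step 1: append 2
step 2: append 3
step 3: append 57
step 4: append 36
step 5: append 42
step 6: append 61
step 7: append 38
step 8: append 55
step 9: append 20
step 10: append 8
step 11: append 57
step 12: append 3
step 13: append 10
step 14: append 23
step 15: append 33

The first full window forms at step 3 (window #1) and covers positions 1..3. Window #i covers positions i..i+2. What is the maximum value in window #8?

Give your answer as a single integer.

Answer: 55

Derivation:
step 1: append 2 -> window=[2] (not full yet)
step 2: append 3 -> window=[2, 3] (not full yet)
step 3: append 57 -> window=[2, 3, 57] -> max=57
step 4: append 36 -> window=[3, 57, 36] -> max=57
step 5: append 42 -> window=[57, 36, 42] -> max=57
step 6: append 61 -> window=[36, 42, 61] -> max=61
step 7: append 38 -> window=[42, 61, 38] -> max=61
step 8: append 55 -> window=[61, 38, 55] -> max=61
step 9: append 20 -> window=[38, 55, 20] -> max=55
step 10: append 8 -> window=[55, 20, 8] -> max=55
Window #8 max = 55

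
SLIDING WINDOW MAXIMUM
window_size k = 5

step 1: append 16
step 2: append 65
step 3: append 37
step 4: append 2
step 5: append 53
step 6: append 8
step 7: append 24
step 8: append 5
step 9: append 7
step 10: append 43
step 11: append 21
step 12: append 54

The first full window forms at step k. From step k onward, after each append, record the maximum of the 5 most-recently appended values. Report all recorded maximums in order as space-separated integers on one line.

step 1: append 16 -> window=[16] (not full yet)
step 2: append 65 -> window=[16, 65] (not full yet)
step 3: append 37 -> window=[16, 65, 37] (not full yet)
step 4: append 2 -> window=[16, 65, 37, 2] (not full yet)
step 5: append 53 -> window=[16, 65, 37, 2, 53] -> max=65
step 6: append 8 -> window=[65, 37, 2, 53, 8] -> max=65
step 7: append 24 -> window=[37, 2, 53, 8, 24] -> max=53
step 8: append 5 -> window=[2, 53, 8, 24, 5] -> max=53
step 9: append 7 -> window=[53, 8, 24, 5, 7] -> max=53
step 10: append 43 -> window=[8, 24, 5, 7, 43] -> max=43
step 11: append 21 -> window=[24, 5, 7, 43, 21] -> max=43
step 12: append 54 -> window=[5, 7, 43, 21, 54] -> max=54

Answer: 65 65 53 53 53 43 43 54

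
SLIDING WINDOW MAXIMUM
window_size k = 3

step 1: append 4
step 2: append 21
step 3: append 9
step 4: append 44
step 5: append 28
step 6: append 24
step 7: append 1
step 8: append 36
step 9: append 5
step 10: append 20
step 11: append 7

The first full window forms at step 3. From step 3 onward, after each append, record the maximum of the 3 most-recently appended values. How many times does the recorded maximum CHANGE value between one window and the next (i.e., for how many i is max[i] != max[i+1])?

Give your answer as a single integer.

Answer: 4

Derivation:
step 1: append 4 -> window=[4] (not full yet)
step 2: append 21 -> window=[4, 21] (not full yet)
step 3: append 9 -> window=[4, 21, 9] -> max=21
step 4: append 44 -> window=[21, 9, 44] -> max=44
step 5: append 28 -> window=[9, 44, 28] -> max=44
step 6: append 24 -> window=[44, 28, 24] -> max=44
step 7: append 1 -> window=[28, 24, 1] -> max=28
step 8: append 36 -> window=[24, 1, 36] -> max=36
step 9: append 5 -> window=[1, 36, 5] -> max=36
step 10: append 20 -> window=[36, 5, 20] -> max=36
step 11: append 7 -> window=[5, 20, 7] -> max=20
Recorded maximums: 21 44 44 44 28 36 36 36 20
Changes between consecutive maximums: 4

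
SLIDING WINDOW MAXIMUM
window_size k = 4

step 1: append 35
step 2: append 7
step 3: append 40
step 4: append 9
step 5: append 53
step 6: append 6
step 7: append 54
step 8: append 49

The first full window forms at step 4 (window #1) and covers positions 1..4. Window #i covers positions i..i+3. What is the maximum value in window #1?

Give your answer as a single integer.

Answer: 40

Derivation:
step 1: append 35 -> window=[35] (not full yet)
step 2: append 7 -> window=[35, 7] (not full yet)
step 3: append 40 -> window=[35, 7, 40] (not full yet)
step 4: append 9 -> window=[35, 7, 40, 9] -> max=40
Window #1 max = 40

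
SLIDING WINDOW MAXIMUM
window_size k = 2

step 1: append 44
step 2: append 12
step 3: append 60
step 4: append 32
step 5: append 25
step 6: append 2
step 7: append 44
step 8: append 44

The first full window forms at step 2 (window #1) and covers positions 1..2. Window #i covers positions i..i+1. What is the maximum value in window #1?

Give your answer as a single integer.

step 1: append 44 -> window=[44] (not full yet)
step 2: append 12 -> window=[44, 12] -> max=44
Window #1 max = 44

Answer: 44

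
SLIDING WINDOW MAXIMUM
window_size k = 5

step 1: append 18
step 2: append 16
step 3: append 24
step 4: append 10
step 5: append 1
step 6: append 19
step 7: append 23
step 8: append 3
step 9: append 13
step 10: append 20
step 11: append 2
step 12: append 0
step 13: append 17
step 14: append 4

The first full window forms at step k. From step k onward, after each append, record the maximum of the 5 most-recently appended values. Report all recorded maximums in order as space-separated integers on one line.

step 1: append 18 -> window=[18] (not full yet)
step 2: append 16 -> window=[18, 16] (not full yet)
step 3: append 24 -> window=[18, 16, 24] (not full yet)
step 4: append 10 -> window=[18, 16, 24, 10] (not full yet)
step 5: append 1 -> window=[18, 16, 24, 10, 1] -> max=24
step 6: append 19 -> window=[16, 24, 10, 1, 19] -> max=24
step 7: append 23 -> window=[24, 10, 1, 19, 23] -> max=24
step 8: append 3 -> window=[10, 1, 19, 23, 3] -> max=23
step 9: append 13 -> window=[1, 19, 23, 3, 13] -> max=23
step 10: append 20 -> window=[19, 23, 3, 13, 20] -> max=23
step 11: append 2 -> window=[23, 3, 13, 20, 2] -> max=23
step 12: append 0 -> window=[3, 13, 20, 2, 0] -> max=20
step 13: append 17 -> window=[13, 20, 2, 0, 17] -> max=20
step 14: append 4 -> window=[20, 2, 0, 17, 4] -> max=20

Answer: 24 24 24 23 23 23 23 20 20 20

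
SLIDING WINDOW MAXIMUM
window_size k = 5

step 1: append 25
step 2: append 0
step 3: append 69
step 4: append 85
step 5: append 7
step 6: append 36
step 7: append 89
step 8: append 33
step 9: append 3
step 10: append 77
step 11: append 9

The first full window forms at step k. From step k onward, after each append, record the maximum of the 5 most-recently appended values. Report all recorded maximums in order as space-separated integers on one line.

step 1: append 25 -> window=[25] (not full yet)
step 2: append 0 -> window=[25, 0] (not full yet)
step 3: append 69 -> window=[25, 0, 69] (not full yet)
step 4: append 85 -> window=[25, 0, 69, 85] (not full yet)
step 5: append 7 -> window=[25, 0, 69, 85, 7] -> max=85
step 6: append 36 -> window=[0, 69, 85, 7, 36] -> max=85
step 7: append 89 -> window=[69, 85, 7, 36, 89] -> max=89
step 8: append 33 -> window=[85, 7, 36, 89, 33] -> max=89
step 9: append 3 -> window=[7, 36, 89, 33, 3] -> max=89
step 10: append 77 -> window=[36, 89, 33, 3, 77] -> max=89
step 11: append 9 -> window=[89, 33, 3, 77, 9] -> max=89

Answer: 85 85 89 89 89 89 89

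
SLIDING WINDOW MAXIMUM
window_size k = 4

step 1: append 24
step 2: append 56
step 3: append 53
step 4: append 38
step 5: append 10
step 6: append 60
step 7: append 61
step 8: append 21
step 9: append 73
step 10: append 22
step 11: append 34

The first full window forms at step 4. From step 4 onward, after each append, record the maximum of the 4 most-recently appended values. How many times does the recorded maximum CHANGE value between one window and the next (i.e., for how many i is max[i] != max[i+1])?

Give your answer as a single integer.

Answer: 3

Derivation:
step 1: append 24 -> window=[24] (not full yet)
step 2: append 56 -> window=[24, 56] (not full yet)
step 3: append 53 -> window=[24, 56, 53] (not full yet)
step 4: append 38 -> window=[24, 56, 53, 38] -> max=56
step 5: append 10 -> window=[56, 53, 38, 10] -> max=56
step 6: append 60 -> window=[53, 38, 10, 60] -> max=60
step 7: append 61 -> window=[38, 10, 60, 61] -> max=61
step 8: append 21 -> window=[10, 60, 61, 21] -> max=61
step 9: append 73 -> window=[60, 61, 21, 73] -> max=73
step 10: append 22 -> window=[61, 21, 73, 22] -> max=73
step 11: append 34 -> window=[21, 73, 22, 34] -> max=73
Recorded maximums: 56 56 60 61 61 73 73 73
Changes between consecutive maximums: 3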